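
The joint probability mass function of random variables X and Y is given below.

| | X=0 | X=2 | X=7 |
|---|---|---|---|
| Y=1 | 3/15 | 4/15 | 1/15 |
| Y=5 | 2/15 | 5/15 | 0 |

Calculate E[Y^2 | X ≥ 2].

13

P(X ≥ 2) = 2/3.
Σ Y^2·P over the event = 1·(4/15) + 25·(5/15) + 1·(1/15) = 26/3.
E[Y^2 | X ≥ 2] = (26/3) / (2/3) = 13.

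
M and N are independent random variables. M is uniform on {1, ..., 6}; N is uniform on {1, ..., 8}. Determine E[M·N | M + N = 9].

49/3

P(M + N = 9) = 1/8.
Summing MN·P(x,y) over outcomes with M + N = 9 gives 49/24.
E[M·N | M + N = 9] = (49/24) / (1/8) = 49/3.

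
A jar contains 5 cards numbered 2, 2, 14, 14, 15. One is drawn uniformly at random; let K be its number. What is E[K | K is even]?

P(K is even) = 4/5.
Σ over the event: 2·2/5 + 14·2/5 = 32/5.
E[K | K is even] = (32/5) / (4/5) = 8.

8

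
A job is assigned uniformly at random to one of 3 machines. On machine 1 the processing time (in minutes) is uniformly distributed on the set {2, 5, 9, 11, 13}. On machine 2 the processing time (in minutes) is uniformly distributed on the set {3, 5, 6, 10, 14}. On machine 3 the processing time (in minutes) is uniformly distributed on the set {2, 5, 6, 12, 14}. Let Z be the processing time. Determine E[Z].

E[Z | machine 1] = (2+5+9+11+13)/5 = 8.
E[Z | machine 2] = (3+5+6+10+14)/5 = 38/5.
E[Z | machine 3] = (2+5+6+12+14)/5 = 39/5.
By the law of total expectation,
E[Z] = (1/3)·(8) + (1/3)·(38/5) + (1/3)·(39/5) = 39/5.

39/5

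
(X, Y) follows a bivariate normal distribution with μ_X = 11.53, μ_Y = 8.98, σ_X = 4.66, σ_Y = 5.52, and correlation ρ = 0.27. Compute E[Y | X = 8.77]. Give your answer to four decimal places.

For a bivariate normal, E[Y | X=x] = μ_Y + ρ·(σ_Y/σ_X)·(x − μ_X).
E[Y | X=8.77] = 8.98 + (0.27)·(5.52/4.66)·(8.77 − (11.53)) = 8.98 + (0.31983)·(-2.76) = 8.0973.

8.0973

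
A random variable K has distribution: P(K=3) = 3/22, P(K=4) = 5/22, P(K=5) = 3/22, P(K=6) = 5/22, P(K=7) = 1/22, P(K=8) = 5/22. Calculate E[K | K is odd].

P(K is odd) = 7/22.
Σ over the event: 3·3/22 + 5·3/22 + 7·1/22 = 31/22.
E[K | K is odd] = (31/22) / (7/22) = 31/7.

31/7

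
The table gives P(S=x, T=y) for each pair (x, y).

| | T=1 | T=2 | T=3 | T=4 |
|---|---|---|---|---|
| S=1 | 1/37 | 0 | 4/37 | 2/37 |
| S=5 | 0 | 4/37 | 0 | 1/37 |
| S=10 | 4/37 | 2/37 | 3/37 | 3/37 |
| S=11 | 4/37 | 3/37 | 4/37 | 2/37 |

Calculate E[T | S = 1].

P(S = 1) = 7/37.
Summing T·P(S=x,T=y) over the conditioning event gives 21/37.
E[T | S = 1] = (21/37) / (7/37) = 3.

3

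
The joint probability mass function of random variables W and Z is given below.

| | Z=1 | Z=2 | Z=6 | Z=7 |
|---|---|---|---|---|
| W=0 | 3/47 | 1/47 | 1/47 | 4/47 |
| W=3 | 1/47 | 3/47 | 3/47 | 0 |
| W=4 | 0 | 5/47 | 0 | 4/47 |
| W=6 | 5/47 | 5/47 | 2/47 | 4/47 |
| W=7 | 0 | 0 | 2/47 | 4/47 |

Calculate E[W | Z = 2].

P(Z = 2) = 14/47.
Σ W·P over the event = 0·(1/47) + 3·(3/47) + 4·(5/47) + 6·(5/47) = 59/47.
E[W | Z = 2] = (59/47) / (14/47) = 59/14.

59/14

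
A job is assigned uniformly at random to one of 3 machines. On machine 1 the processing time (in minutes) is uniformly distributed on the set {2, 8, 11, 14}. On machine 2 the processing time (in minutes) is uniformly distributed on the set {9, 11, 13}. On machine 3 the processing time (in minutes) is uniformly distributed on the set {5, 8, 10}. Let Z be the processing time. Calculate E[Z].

E[Z | machine 1] = (2+8+11+14)/4 = 35/4.
E[Z | machine 2] = (9+11+13)/3 = 11.
E[Z | machine 3] = (5+8+10)/3 = 23/3.
By the law of total expectation,
E[Z] = (1/3)·(35/4) + (1/3)·(11) + (1/3)·(23/3) = 329/36.

329/36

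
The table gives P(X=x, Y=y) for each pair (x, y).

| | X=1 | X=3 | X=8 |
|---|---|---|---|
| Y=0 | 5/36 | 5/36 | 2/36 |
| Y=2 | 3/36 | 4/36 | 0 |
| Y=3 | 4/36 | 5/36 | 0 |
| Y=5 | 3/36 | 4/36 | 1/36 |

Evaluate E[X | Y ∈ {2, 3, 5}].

P(Y ∈ {2, 3, 5}) = 2/3.
Σ X·P over the event = 1·(3/36) + 1·(4/36) + 1·(3/36) + 3·(4/36) + 3·(5/36) + 3·(4/36) + 8·(1/36) = 19/12.
E[X | Y ∈ {2, 3, 5}] = (19/12) / (2/3) = 19/8.

19/8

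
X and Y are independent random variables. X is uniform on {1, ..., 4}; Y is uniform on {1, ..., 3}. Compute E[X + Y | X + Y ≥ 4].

46/9

Outcomes with X + Y ≥ 4: (1,3), (2,2), (2,3), (3,1), (3,2), (3,3), (4,1), (4,2), (4,3), each with probability 1/12.
E[X + Y | X + Y ≥ 4] = (4 + 4 + 5 + 4 + 5 + 6 + 5 + 6 + 7) / 9 = 46/9.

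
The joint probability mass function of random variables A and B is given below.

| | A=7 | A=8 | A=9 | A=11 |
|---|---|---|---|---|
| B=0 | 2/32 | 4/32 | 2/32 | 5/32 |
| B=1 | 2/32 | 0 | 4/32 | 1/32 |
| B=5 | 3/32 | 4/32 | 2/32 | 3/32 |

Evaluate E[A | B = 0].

119/13

P(B = 0) = 13/32.
Σ A·P over the event = 7·(2/32) + 8·(4/32) + 9·(2/32) + 11·(5/32) = 119/32.
E[A | B = 0] = (119/32) / (13/32) = 119/13.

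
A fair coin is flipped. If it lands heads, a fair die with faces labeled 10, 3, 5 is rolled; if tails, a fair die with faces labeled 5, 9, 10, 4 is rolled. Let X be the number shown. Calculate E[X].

E[X | heads] = (10+3+5)/3 = 6.
E[X | tails] = (5+9+10+4)/4 = 7.
E[X] = (1/2)·(6) + (1/2)·(7) = 13/2.

13/2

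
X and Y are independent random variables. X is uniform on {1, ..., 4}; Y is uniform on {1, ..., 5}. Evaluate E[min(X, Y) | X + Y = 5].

Outcomes with X + Y = 5: (1,4), (2,3), (3,2), (4,1), each with probability 1/20.
E[min(X, Y) | X + Y = 5] = (1 + 2 + 2 + 1) / 4 = 3/2.

3/2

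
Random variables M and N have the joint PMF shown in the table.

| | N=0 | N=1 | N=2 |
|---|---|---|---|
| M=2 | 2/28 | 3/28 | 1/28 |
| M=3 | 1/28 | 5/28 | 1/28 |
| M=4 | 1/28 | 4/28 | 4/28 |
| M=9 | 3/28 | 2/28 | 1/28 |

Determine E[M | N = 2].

P(N = 2) = 1/4.
Σ M·P over the event = 2·(1/28) + 3·(1/28) + 4·(4/28) + 9·(1/28) = 15/14.
E[M | N = 2] = (15/14) / (1/4) = 30/7.

30/7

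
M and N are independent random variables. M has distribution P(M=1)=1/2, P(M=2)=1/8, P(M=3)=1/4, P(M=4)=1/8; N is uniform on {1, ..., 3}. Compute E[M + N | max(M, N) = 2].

19/6

P(max(M, N) = 2) = 1/4.
Summing (M+N)·P(x,y) over outcomes with max(M, N) = 2 gives 19/24.
E[M + N | max(M, N) = 2] = (19/24) / (1/4) = 19/6.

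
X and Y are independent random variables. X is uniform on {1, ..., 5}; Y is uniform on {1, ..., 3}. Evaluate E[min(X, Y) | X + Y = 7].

Outcomes with X + Y = 7: (4,3), (5,2), each with probability 1/15.
E[min(X, Y) | X + Y = 7] = (3 + 2) / 2 = 5/2.

5/2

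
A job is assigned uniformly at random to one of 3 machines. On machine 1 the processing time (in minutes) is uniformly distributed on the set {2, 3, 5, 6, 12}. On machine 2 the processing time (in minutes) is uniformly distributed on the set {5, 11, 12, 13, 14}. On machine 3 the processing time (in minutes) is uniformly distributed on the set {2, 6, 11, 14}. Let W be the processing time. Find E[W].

497/60

E[W | machine 1] = (2+3+5+6+12)/5 = 28/5.
E[W | machine 2] = (5+11+12+13+14)/5 = 11.
E[W | machine 3] = (2+6+11+14)/4 = 33/4.
By the law of total expectation,
E[W] = (1/3)·(28/5) + (1/3)·(11) + (1/3)·(33/4) = 497/60.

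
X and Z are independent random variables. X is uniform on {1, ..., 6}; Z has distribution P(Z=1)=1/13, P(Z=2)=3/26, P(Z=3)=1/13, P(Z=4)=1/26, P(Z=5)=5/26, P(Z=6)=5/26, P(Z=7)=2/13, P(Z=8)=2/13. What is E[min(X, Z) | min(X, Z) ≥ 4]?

277/57

P(min(X, Z) ≥ 4) = 19/52.
Summing min(X,Z)·P(x,y) over outcomes with min(X, Z) ≥ 4 gives 277/156.
E[min(X, Z) | min(X, Z) ≥ 4] = (277/156) / (19/52) = 277/57.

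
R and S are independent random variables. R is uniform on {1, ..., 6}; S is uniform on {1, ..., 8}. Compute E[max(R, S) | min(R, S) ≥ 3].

P(min(R, S) ≥ 3) = 1/2.
Summing max(R,S)·P(x,y) over outcomes with min(R, S) ≥ 3 gives 71/24.
E[max(R, S) | min(R, S) ≥ 3] = (71/24) / (1/2) = 71/12.

71/12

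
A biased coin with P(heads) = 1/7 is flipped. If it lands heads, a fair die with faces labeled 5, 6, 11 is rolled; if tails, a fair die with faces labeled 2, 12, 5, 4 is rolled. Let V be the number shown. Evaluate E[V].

251/42

E[V | heads] = (5+6+11)/3 = 22/3.
E[V | tails] = (2+12+5+4)/4 = 23/4.
E[V] = (1/7)·(22/3) + (6/7)·(23/4) = 251/42.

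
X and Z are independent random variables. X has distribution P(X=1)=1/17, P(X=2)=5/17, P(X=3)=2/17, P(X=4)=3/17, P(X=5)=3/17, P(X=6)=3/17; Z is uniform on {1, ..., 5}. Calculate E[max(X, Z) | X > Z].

P(X > Z) = 9/17.
Summing max(X,Z)·P(x,y) over outcomes with X > Z gives 208/85.
E[max(X, Z) | X > Z] = (208/85) / (9/17) = 208/45.

208/45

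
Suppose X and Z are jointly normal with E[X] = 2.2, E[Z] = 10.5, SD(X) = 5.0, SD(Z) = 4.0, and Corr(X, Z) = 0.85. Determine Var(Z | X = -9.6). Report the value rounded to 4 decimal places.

4.4400

The conditional variance in a bivariate normal is σ_Z²(1 − ρ²), independent of x.
Var(Z | X=-9.6) = (4.0)²·(1 − (0.85)²) = 16·0.2775 = 4.4400.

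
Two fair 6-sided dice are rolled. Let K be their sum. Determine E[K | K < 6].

P(K < 6) = 5/18.
Σ over the event: 2·1/36 + 3·1/18 + 4·1/12 + 5·1/9 = 10/9.
E[K | K < 6] = (10/9) / (5/18) = 4.

4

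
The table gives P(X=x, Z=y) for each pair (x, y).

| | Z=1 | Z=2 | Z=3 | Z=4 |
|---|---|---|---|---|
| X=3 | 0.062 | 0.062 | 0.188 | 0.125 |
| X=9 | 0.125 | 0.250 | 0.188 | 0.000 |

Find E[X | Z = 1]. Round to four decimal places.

7.0107

P(Z = 1) = 0.187.
Σ X·P over the event = 3·(0.062) + 9·(0.125) = 1.311.
E[X | Z = 1] = (1.311) / (0.187) = 7.0107.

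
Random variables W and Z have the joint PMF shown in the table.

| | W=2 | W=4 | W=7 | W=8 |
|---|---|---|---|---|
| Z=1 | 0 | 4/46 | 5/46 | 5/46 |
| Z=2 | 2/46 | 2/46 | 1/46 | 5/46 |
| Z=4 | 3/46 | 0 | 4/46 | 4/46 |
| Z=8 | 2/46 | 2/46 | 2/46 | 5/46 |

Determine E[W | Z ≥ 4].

6

P(Z ≥ 4) = 11/23.
Σ W·P over the event = 2·(3/46) + 2·(2/46) + 4·(2/46) + 7·(4/46) + 7·(2/46) + 8·(4/46) + 8·(5/46) = 66/23.
E[W | Z ≥ 4] = (66/23) / (11/23) = 6.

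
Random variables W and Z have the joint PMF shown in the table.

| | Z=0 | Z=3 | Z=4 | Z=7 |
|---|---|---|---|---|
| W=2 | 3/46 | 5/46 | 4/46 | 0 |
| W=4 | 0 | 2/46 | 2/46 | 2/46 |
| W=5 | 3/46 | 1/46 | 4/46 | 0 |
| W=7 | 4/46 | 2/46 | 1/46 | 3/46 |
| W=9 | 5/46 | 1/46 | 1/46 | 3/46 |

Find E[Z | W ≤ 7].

109/36

P(W ≤ 7) = 18/23.
Summing Z·P(W=x,Z=y) over the conditioning event gives 109/46.
E[Z | W ≤ 7] = (109/46) / (18/23) = 109/36.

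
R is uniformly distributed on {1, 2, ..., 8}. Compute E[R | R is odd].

Given R is odd, R is equally likely to be any of {1, 3, 5, 7}.
E[R | R is odd] = (1 + 3 + 5 + 7) / 4 = 4.

4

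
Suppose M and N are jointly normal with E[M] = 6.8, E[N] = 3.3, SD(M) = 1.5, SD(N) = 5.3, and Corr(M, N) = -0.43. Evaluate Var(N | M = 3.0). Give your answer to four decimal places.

22.8962

The conditional variance in a bivariate normal is σ_N²(1 − ρ²), independent of x.
Var(N | M=3.0) = (5.3)²·(1 − (-0.43)²) = 28.09·0.8151 = 22.8962.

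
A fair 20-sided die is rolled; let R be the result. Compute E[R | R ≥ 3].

P(R ≥ 3) = 9/10.
E[R | R ≥ 3] = (207/20) / (9/10) = 23/2.

23/2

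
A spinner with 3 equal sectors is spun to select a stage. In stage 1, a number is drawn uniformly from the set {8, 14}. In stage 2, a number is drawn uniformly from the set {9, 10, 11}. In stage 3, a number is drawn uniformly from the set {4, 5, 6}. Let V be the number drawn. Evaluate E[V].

E[V | stage 1] = (8+14)/2 = 11.
E[V | stage 2] = (9+10+11)/3 = 10.
E[V | stage 3] = (4+5+6)/3 = 5.
By the law of total expectation,
E[V] = (1/3)·(11) + (1/3)·(10) + (1/3)·(5) = 26/3.

26/3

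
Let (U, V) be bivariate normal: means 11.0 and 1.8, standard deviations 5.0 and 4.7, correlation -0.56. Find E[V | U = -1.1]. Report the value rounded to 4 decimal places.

E[V | U=x] = μ_V + ρ(σ_V/σ_U)(x − μ_U) for jointly normal variables.
E[V | U=-1.1] = 1.8 + (-0.56)·(4.7/5.0)·(-1.1 − (11.0)) = 1.8 + (-0.5264)·(-12.1) = 8.1694.

8.1694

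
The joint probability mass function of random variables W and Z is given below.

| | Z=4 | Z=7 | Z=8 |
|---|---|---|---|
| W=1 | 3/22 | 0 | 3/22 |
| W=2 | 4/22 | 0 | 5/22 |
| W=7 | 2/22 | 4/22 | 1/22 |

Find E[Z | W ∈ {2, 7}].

25/4

P(W ∈ {2, 7}) = 8/11.
Σ Z·P over the event = 4·(4/22) + 8·(5/22) + 4·(2/22) + 7·(4/22) + 8·(1/22) = 50/11.
E[Z | W ∈ {2, 7}] = (50/11) / (8/11) = 25/4.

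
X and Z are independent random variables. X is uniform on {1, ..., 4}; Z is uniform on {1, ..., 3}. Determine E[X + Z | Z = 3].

11/2

Outcomes with Z = 3: (1,3), (2,3), (3,3), (4,3), each with probability 1/12.
E[X + Z | Z = 3] = (4 + 5 + 6 + 7) / 4 = 11/2.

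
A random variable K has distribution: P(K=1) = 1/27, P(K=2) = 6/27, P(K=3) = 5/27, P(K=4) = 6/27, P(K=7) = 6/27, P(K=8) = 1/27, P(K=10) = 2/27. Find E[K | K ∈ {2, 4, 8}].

P(K ∈ {2, 4, 8}) = 13/27.
Σ over the event: 2·2/9 + 4·2/9 + 8·1/27 = 44/27.
E[K | K ∈ {2, 4, 8}] = (44/27) / (13/27) = 44/13.

44/13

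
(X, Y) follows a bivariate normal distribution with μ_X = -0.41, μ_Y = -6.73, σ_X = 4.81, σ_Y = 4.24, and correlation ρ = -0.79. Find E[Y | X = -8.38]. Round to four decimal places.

-1.1798

For a bivariate normal, E[Y | X=x] = μ_Y + ρ·(σ_Y/σ_X)·(x − μ_X).
E[Y | X=-8.38] = -6.73 + (-0.79)·(4.24/4.81)·(-8.38 − (-0.41)) = -6.73 + (-0.696383)·(-7.97) = -1.1798.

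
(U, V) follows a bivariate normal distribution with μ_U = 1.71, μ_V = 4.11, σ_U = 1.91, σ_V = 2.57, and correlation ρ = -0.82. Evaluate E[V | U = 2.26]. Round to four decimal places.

E[V | U=x] = μ_V + ρ(σ_V/σ_U)(x − μ_U) for jointly normal variables.
E[V | U=2.26] = 4.11 + (-0.82)·(2.57/1.91)·(2.26 − (1.71)) = 4.11 + (-1.10335)·(0.55) = 3.5032.

3.5032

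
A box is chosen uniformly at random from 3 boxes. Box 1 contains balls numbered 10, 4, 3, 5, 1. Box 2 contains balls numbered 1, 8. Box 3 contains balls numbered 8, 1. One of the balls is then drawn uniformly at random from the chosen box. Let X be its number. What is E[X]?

E[X | box 1] = (10+4+3+5+1)/5 = 23/5.
E[X | box 2] = (1+8)/2 = 9/2.
E[X | box 3] = (8+1)/2 = 9/2.
By the law of total expectation,
E[X] = (1/3)·(23/5) + (1/3)·(9/2) + (1/3)·(9/2) = 68/15.

68/15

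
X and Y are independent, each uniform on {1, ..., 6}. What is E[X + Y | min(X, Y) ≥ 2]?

P(min(X, Y) ≥ 2) = 25/36.
Summing (X+Y)·P(x,y) over outcomes with min(X, Y) ≥ 2 gives 50/9.
E[X + Y | min(X, Y) ≥ 2] = (50/9) / (25/36) = 8.

8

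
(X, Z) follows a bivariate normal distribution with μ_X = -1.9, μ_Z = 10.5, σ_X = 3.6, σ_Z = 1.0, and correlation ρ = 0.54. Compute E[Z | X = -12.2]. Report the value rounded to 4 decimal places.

8.9550

The regression of Z on X has slope ρ·σ_Z/σ_X and passes through (μ_X, μ_Z).
E[Z | X=-12.2] = 10.5 + (0.54)·(1.0/3.6)·(-12.2 − (-1.9)) = 10.5 + (0.15)·(-10.3) = 8.9550.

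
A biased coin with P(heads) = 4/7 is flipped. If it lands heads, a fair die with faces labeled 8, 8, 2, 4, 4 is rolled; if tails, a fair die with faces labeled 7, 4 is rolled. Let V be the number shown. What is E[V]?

E[V | heads] = (8+8+2+4+4)/5 = 26/5.
E[V | tails] = (7+4)/2 = 11/2.
By the law of total expectation,
E[V] = (4/7)·(26/5) + (3/7)·(11/2) = 373/70.

373/70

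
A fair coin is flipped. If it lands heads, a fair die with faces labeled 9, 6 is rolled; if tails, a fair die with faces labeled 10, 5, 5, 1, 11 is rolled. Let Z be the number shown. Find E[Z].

E[Z | heads] = (9+6)/2 = 15/2.
E[Z | tails] = (10+5+5+1+11)/5 = 32/5.
E[Z] = (1/2)·(15/2) + (1/2)·(32/5) = 139/20.

139/20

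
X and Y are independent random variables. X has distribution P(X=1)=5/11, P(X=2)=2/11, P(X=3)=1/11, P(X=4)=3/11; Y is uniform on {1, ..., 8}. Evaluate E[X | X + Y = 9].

24/11

P(X + Y = 9) = 1/8.
Summing X·P(x,y) over outcomes with X + Y = 9 gives 3/11.
E[X | X + Y = 9] = (3/11) / (1/8) = 24/11.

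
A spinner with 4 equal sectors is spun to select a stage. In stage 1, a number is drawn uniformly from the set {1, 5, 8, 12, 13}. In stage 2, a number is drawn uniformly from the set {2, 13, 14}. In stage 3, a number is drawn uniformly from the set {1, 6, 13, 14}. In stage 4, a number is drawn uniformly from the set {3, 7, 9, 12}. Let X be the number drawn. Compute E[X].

2023/240

E[X | stage 1] = (1+5+8+12+13)/5 = 39/5.
E[X | stage 2] = (2+13+14)/3 = 29/3.
E[X | stage 3] = (1+6+13+14)/4 = 17/2.
E[X | stage 4] = (3+7+9+12)/4 = 31/4.
By the law of total expectation,
E[X] = (1/4)·(39/5) + (1/4)·(29/3) + (1/4)·(17/2) + (1/4)·(31/4) = 2023/240.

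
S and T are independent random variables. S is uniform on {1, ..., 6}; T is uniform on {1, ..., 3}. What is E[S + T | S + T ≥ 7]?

23/3

P(S + T ≥ 7) = 1/3.
Summing (S+T)·P(x,y) over outcomes with S + T ≥ 7 gives 23/9.
E[S + T | S + T ≥ 7] = (23/9) / (1/3) = 23/3.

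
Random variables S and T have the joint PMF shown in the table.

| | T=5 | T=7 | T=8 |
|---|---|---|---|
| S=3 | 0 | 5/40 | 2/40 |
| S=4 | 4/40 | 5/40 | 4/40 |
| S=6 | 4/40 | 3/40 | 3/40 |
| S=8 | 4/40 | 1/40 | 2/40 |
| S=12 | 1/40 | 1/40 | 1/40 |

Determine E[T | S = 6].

P(S = 6) = 1/4.
Σ T·P over the event = 5·(4/40) + 7·(3/40) + 8·(3/40) = 13/8.
E[T | S = 6] = (13/8) / (1/4) = 13/2.

13/2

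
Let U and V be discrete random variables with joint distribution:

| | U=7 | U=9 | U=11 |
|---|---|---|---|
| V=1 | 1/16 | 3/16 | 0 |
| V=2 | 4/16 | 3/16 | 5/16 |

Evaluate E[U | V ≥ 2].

55/6

P(V ≥ 2) = 3/4.
Σ U·P over the event = 7·(4/16) + 9·(3/16) + 11·(5/16) = 55/8.
E[U | V ≥ 2] = (55/8) / (3/4) = 55/6.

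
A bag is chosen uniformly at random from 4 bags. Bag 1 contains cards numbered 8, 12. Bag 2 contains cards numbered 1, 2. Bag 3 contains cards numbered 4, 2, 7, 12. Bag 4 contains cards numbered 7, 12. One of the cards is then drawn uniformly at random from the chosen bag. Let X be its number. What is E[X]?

109/16

E[X | bag 1] = (8+12)/2 = 10.
E[X | bag 2] = (1+2)/2 = 3/2.
E[X | bag 3] = (4+2+7+12)/4 = 25/4.
E[X | bag 4] = (7+12)/2 = 19/2.
E[X] = (1/4)·(10) + (1/4)·(3/2) + (1/4)·(25/4) + (1/4)·(19/2) = 109/16.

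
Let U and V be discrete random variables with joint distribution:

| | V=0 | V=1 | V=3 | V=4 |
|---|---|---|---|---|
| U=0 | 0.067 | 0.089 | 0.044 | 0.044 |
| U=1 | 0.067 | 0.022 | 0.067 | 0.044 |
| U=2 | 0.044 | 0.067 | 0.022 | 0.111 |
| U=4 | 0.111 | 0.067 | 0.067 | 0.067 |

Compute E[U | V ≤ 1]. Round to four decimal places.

P(V ≤ 1) = 0.534.
Σ U·P over the event = 0·(0.067) + 0·(0.089) + 1·(0.067) + 1·(0.022) + 2·(0.044) + 2·(0.067) + 4·(0.111) + 4·(0.067) = 1.023.
E[U | V ≤ 1] = (1.023) / (0.534) = 1.9157.

1.9157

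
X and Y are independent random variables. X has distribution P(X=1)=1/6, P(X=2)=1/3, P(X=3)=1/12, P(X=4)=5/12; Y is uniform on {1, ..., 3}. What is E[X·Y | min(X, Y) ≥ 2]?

31/4

P(min(X, Y) ≥ 2) = 5/9.
Summing XY·P(x,y) over outcomes with min(X, Y) ≥ 2 gives 155/36.
E[X·Y | min(X, Y) ≥ 2] = (155/36) / (5/9) = 31/4.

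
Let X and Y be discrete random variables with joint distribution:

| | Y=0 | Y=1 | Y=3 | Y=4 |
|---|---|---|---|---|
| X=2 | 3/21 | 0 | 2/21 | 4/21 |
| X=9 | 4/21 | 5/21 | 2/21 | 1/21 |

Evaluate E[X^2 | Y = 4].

P(Y = 4) = 5/21.
Σ X^2·P over the event = 4·(4/21) + 81·(1/21) = 97/21.
E[X^2 | Y = 4] = (97/21) / (5/21) = 97/5.

97/5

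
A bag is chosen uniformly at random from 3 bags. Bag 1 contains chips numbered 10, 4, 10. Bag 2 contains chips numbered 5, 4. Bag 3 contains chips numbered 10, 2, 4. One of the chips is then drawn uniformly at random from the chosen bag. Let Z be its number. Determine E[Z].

107/18

E[Z | bag 1] = (10+4+10)/3 = 8.
E[Z | bag 2] = (5+4)/2 = 9/2.
E[Z | bag 3] = (10+2+4)/3 = 16/3.
E[Z] = (1/3)·(8) + (1/3)·(9/2) + (1/3)·(16/3) = 107/18.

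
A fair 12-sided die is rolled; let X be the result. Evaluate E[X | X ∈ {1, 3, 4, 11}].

19/4

P(X ∈ {1, 3, 4, 11}) = 1/3.
Σ over the event: 1·1/12 + 3·1/12 + 4·1/12 + 11·1/12 = 19/12.
E[X | X ∈ {1, 3, 4, 11}] = (19/12) / (1/3) = 19/4.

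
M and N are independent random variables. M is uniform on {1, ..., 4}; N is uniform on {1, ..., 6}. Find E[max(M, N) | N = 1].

5/2

P(N = 1) = 1/6.
Summing max(M,N)·P(x,y) over outcomes with N = 1 gives 5/12.
E[max(M, N) | N = 1] = (5/12) / (1/6) = 5/2.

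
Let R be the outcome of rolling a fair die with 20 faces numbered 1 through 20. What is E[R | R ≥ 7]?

27/2

P(R ≥ 7) = 7/10.
E[R | R ≥ 7] = (189/20) / (7/10) = 27/2.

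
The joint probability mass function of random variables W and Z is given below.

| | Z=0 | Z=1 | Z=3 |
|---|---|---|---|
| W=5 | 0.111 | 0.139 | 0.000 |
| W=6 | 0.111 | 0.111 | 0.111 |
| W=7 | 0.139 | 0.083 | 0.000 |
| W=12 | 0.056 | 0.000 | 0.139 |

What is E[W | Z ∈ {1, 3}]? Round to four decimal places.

P(Z ∈ {1, 3}) = 0.583.
Σ W·P over the event = 5·(0.139) + 6·(0.111) + 6·(0.111) + 7·(0.083) + 12·(0.139) = 4.276.
E[W | Z ∈ {1, 3}] = (4.276) / (0.583) = 7.3345.

7.3345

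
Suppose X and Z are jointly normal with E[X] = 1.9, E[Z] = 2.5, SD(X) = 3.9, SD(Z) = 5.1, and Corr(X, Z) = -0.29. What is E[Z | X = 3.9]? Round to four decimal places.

1.7415

For a bivariate normal, E[Z | X=x] = μ_Z + ρ·(σ_Z/σ_X)·(x − μ_X).
E[Z | X=3.9] = 2.5 + (-0.29)·(5.1/3.9)·(3.9 − (1.9)) = 2.5 + (-0.37923)·(2) = 1.7415.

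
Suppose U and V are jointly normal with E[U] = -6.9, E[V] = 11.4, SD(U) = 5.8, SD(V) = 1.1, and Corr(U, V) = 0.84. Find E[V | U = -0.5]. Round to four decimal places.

E[V | U=x] = μ_V + ρ(σ_V/σ_U)(x − μ_U) for jointly normal variables.
E[V | U=-0.5] = 11.4 + (0.84)·(1.1/5.8)·(-0.5 − (-6.9)) = 11.4 + (0.15931)·(6.4) = 12.4196.

12.4196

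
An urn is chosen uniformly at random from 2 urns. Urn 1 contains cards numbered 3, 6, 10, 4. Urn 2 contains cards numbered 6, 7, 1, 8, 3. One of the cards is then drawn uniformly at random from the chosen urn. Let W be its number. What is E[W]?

E[W | urn 1] = (3+6+10+4)/4 = 23/4.
E[W | urn 2] = (6+7+1+8+3)/5 = 5.
E[W] = (1/2)·(23/4) + (1/2)·(5) = 43/8.

43/8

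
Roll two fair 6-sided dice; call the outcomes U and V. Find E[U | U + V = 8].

Outcomes with U + V = 8: (2,6), (3,5), (4,4), (5,3), (6,2), each with probability 1/36.
E[U | U + V = 8] = (2 + 3 + 4 + 5 + 6) / 5 = 4.

4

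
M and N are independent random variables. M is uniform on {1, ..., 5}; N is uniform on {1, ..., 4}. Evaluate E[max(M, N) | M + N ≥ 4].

P(M + N ≥ 4) = 17/20.
Summing max(M,N)·P(x,y) over outcomes with M + N ≥ 4 gives 13/4.
E[max(M, N) | M + N ≥ 4] = (13/4) / (17/20) = 65/17.

65/17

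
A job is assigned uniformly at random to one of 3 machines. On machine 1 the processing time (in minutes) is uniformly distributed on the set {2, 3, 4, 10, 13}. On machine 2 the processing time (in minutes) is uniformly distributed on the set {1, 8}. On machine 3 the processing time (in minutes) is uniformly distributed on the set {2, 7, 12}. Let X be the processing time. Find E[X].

179/30

E[X | machine 1] = (2+3+4+10+13)/5 = 32/5.
E[X | machine 2] = (1+8)/2 = 9/2.
E[X | machine 3] = (2+7+12)/3 = 7.
E[X] = (1/3)·(32/5) + (1/3)·(9/2) + (1/3)·(7) = 179/30.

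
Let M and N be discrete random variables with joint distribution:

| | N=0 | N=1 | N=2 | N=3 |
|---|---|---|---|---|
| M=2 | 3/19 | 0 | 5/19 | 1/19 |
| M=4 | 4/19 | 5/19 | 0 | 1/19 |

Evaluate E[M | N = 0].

P(N = 0) = 7/19.
Σ M·P over the event = 2·(3/19) + 4·(4/19) = 22/19.
E[M | N = 0] = (22/19) / (7/19) = 22/7.

22/7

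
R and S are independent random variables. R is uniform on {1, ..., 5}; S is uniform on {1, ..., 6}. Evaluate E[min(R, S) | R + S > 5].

P(R + S > 5) = 2/3.
Summing min(R,S)·P(x,y) over outcomes with R + S > 5 gives 19/10.
E[min(R, S) | R + S > 5] = (19/10) / (2/3) = 57/20.

57/20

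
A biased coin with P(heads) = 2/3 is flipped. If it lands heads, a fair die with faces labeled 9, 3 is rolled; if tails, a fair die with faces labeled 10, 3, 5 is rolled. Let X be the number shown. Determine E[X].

E[X | heads] = (9+3)/2 = 6.
E[X | tails] = (10+3+5)/3 = 6.
E[X] = (2/3)·(6) + (1/3)·(6) = 6.

6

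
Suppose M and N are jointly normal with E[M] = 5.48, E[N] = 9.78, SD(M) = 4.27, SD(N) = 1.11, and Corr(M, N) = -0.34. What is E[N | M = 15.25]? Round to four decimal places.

8.9165

For a bivariate normal, E[N | M=x] = μ_N + ρ·(σ_N/σ_M)·(x − μ_M).
E[N | M=15.25] = 9.78 + (-0.34)·(1.11/4.27)·(15.25 − (5.48)) = 9.78 + (-0.088384)·(9.77) = 8.9165.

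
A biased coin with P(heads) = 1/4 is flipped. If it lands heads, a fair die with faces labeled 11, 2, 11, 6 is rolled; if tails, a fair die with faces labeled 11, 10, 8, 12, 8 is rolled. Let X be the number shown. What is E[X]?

369/40

E[X | heads] = (11+2+11+6)/4 = 15/2.
E[X | tails] = (11+10+8+12+8)/5 = 49/5.
E[X] = (1/4)·(15/2) + (3/4)·(49/5) = 369/40.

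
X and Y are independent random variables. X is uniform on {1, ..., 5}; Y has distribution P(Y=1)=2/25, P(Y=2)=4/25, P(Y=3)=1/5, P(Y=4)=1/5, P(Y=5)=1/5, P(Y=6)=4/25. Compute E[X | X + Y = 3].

P(X + Y = 3) = 6/125.
Summing X·P(x,y) over outcomes with X + Y = 3 gives 8/125.
E[X | X + Y = 3] = (8/125) / (6/125) = 4/3.

4/3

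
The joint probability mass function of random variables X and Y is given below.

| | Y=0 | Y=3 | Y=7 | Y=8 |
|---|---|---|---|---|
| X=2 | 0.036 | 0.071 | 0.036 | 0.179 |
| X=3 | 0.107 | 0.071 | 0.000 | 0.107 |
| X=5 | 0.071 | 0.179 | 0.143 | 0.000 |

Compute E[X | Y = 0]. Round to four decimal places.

3.4953

P(Y = 0) = 0.214.
Σ X·P over the event = 2·(0.036) + 3·(0.107) + 5·(0.071) = 0.748.
E[X | Y = 0] = (0.748) / (0.214) = 3.4953.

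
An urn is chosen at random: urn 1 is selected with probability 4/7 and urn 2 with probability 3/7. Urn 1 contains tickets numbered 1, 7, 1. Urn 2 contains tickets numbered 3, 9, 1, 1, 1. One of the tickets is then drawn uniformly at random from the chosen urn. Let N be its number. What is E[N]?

E[N | urn 1] = (1+7+1)/3 = 3.
E[N | urn 2] = (3+9+1+1+1)/5 = 3.
By the law of total expectation,
E[N] = (4/7)·(3) + (3/7)·(3) = 3.

3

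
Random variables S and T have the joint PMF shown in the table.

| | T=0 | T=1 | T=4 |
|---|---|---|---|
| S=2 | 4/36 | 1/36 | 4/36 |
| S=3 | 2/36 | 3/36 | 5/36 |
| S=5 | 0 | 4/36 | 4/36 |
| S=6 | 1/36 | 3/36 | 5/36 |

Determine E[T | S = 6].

23/9

P(S = 6) = 1/4.
Σ T·P over the event = 0·(1/36) + 1·(3/36) + 4·(5/36) = 23/36.
E[T | S = 6] = (23/36) / (1/4) = 23/9.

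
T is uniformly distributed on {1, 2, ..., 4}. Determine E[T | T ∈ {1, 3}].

P(T ∈ {1, 3}) = 1/2.
Σ over the event: 1·1/4 + 3·1/4 = 1.
E[T | T ∈ {1, 3}] = (1) / (1/2) = 2.

2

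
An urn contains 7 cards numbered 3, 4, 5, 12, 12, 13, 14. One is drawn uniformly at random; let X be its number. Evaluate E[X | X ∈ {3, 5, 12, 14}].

P(X ∈ {3, 5, 12, 14}) = 5/7.
Σ over the event: 3·1/7 + 5·1/7 + 12·2/7 + 14·1/7 = 46/7.
E[X | X ∈ {3, 5, 12, 14}] = (46/7) / (5/7) = 46/5.

46/5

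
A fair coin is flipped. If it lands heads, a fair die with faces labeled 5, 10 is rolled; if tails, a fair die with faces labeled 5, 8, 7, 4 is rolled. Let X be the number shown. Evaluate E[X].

E[X | heads] = (5+10)/2 = 15/2.
E[X | tails] = (5+8+7+4)/4 = 6.
E[X] = (1/2)·(15/2) + (1/2)·(6) = 27/4.

27/4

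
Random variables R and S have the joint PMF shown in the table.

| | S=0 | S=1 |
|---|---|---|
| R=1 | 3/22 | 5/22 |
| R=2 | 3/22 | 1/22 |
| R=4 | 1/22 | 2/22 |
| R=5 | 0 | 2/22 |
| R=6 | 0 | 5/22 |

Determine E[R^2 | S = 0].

31/7

P(S = 0) = 7/22.
Summing R^2·P(R=x,S=y) over the conditioning event gives 31/22.
E[R^2 | S = 0] = (31/22) / (7/22) = 31/7.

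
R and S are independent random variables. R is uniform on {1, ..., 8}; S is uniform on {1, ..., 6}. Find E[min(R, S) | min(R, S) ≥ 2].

24/7

P(min(R, S) ≥ 2) = 35/48.
Summing min(R,S)·P(x,y) over outcomes with min(R, S) ≥ 2 gives 5/2.
E[min(R, S) | min(R, S) ≥ 2] = (5/2) / (35/48) = 24/7.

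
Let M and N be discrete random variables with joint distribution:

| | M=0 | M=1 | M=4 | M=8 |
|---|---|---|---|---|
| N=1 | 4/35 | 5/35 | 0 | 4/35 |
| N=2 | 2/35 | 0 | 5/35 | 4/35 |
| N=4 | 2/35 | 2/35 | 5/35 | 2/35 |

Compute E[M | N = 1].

37/13

P(N = 1) = 13/35.
Σ M·P over the event = 0·(4/35) + 1·(5/35) + 8·(4/35) = 37/35.
E[M | N = 1] = (37/35) / (13/35) = 37/13.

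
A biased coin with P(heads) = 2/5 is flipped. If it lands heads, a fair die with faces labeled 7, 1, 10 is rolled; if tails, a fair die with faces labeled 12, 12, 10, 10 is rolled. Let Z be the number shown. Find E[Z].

E[Z | heads] = (7+1+10)/3 = 6.
E[Z | tails] = (12+12+10+10)/4 = 11.
E[Z] = (2/5)·(6) + (3/5)·(11) = 9.

9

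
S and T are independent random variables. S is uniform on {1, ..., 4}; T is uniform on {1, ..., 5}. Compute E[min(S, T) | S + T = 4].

Outcomes with S + T = 4: (1,3), (2,2), (3,1), each with probability 1/20.
E[min(S, T) | S + T = 4] = (1 + 2 + 1) / 3 = 4/3.

4/3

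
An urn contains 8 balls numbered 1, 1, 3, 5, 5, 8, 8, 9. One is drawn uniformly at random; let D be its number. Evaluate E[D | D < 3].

1

P(D < 3) = 1/4.
Σ over the event: 1·1/4 = 1/4.
E[D | D < 3] = (1/4) / (1/4) = 1.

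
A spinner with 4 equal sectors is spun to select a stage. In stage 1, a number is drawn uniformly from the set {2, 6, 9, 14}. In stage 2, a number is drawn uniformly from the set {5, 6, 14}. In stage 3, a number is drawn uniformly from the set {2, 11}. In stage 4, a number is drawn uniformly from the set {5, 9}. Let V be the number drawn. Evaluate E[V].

E[V | stage 1] = (2+6+9+14)/4 = 31/4.
E[V | stage 2] = (5+6+14)/3 = 25/3.
E[V | stage 3] = (2+11)/2 = 13/2.
E[V | stage 4] = (5+9)/2 = 7.
E[V] = (1/4)·(31/4) + (1/4)·(25/3) + (1/4)·(13/2) + (1/4)·(7) = 355/48.

355/48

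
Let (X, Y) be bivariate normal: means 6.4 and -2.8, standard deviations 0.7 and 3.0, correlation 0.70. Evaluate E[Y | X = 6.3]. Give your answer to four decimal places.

For a bivariate normal, E[Y | X=x] = μ_Y + ρ·(σ_Y/σ_X)·(x − μ_X).
E[Y | X=6.3] = -2.8 + (0.70)·(3.0/0.7)·(6.3 − (6.4)) = -2.8 + (3)·(-0.1) = -3.1000.

-3.1000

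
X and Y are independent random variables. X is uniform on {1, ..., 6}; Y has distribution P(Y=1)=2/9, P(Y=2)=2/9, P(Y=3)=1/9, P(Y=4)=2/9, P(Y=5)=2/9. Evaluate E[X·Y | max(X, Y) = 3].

P(max(X, Y) = 3) = 7/54.
Summing XY·P(x,y) over outcomes with max(X, Y) = 3 gives 2/3.
E[X·Y | max(X, Y) = 3] = (2/3) / (7/54) = 36/7.

36/7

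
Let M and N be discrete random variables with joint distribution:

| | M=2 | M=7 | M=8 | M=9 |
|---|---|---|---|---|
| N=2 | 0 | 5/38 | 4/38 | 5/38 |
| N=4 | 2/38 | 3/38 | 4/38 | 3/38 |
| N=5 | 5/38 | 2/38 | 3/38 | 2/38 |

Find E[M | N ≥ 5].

P(N ≥ 5) = 6/19.
Σ M·P over the event = 2·(5/38) + 7·(2/38) + 8·(3/38) + 9·(2/38) = 33/19.
E[M | N ≥ 5] = (33/19) / (6/19) = 11/2.

11/2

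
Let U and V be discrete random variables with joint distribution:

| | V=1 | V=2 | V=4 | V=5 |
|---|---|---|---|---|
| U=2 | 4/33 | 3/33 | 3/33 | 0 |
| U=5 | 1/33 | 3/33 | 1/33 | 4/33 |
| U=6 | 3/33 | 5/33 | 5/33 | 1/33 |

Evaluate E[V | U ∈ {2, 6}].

5/2

P(U ∈ {2, 6}) = 8/11.
Σ V·P over the event = 1·(4/33) + 2·(3/33) + 4·(3/33) + 1·(3/33) + 2·(5/33) + 4·(5/33) + 5·(1/33) = 20/11.
E[V | U ∈ {2, 6}] = (20/11) / (8/11) = 5/2.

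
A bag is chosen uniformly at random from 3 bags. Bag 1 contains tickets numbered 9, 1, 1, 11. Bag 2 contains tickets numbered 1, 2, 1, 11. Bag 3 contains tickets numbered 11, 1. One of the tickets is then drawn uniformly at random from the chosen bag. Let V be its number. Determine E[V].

E[V | bag 1] = (9+1+1+11)/4 = 11/2.
E[V | bag 2] = (1+2+1+11)/4 = 15/4.
E[V | bag 3] = (11+1)/2 = 6.
By the law of total expectation,
E[V] = (1/3)·(11/2) + (1/3)·(15/4) + (1/3)·(6) = 61/12.

61/12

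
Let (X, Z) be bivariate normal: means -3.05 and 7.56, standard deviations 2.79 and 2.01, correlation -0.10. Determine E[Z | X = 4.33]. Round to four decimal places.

E[Z | X=x] = μ_Z + ρ(σ_Z/σ_X)(x − μ_X) for jointly normal variables.
E[Z | X=4.33] = 7.56 + (-0.10)·(2.01/2.79)·(4.33 − (-3.05)) = 7.56 + (-0.072043)·(7.38) = 7.0283.

7.0283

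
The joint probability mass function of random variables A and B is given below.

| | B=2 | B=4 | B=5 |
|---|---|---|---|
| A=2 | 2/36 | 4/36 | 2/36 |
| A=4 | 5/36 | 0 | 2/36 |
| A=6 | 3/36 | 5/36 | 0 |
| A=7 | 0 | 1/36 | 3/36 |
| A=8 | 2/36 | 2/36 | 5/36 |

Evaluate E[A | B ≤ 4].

P(B ≤ 4) = 2/3.
Σ A·P over the event = 2·(2/36) + 2·(4/36) + 4·(5/36) + 6·(3/36) + 6·(5/36) + 7·(1/36) + 8·(2/36) + 8·(2/36) = 119/36.
E[A | B ≤ 4] = (119/36) / (2/3) = 119/24.

119/24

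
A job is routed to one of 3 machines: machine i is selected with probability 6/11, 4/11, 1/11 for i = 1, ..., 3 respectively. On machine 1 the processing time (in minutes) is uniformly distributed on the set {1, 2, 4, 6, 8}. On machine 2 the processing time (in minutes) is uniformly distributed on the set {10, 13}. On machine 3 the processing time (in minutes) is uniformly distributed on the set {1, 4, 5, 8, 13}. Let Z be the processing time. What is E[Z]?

387/55

E[Z | machine 1] = (1+2+4+6+8)/5 = 21/5.
E[Z | machine 2] = (10+13)/2 = 23/2.
E[Z | machine 3] = (1+4+5+8+13)/5 = 31/5.
By the law of total expectation,
E[Z] = (6/11)·(21/5) + (4/11)·(23/2) + (1/11)·(31/5) = 387/55.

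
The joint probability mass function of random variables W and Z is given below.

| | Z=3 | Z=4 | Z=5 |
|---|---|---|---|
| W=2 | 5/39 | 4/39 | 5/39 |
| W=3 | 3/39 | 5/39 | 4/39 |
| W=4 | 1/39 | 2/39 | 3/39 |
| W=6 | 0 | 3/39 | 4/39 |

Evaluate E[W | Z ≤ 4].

P(Z ≤ 4) = 23/39.
Σ W·P over the event = 2·(5/39) + 2·(4/39) + 3·(3/39) + 3·(5/39) + 4·(1/39) + 4·(2/39) + 6·(3/39) = 24/13.
E[W | Z ≤ 4] = (24/13) / (23/39) = 72/23.

72/23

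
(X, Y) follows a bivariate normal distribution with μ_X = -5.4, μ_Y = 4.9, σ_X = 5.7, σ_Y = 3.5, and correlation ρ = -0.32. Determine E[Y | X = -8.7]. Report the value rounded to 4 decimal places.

5.5484

E[Y | X=x] = μ_Y + ρ(σ_Y/σ_X)(x − μ_X) for jointly normal variables.
E[Y | X=-8.7] = 4.9 + (-0.32)·(3.5/5.7)·(-8.7 − (-5.4)) = 4.9 + (-0.19649)·(-3.3) = 5.5484.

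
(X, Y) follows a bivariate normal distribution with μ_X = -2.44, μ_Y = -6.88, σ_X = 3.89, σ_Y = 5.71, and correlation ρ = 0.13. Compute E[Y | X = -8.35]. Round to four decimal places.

For a bivariate normal, E[Y | X=x] = μ_Y + ρ·(σ_Y/σ_X)·(x − μ_X).
E[Y | X=-8.35] = -6.88 + (0.13)·(5.71/3.89)·(-8.35 − (-2.44)) = -6.88 + (0.190823)·(-5.91) = -8.0078.

-8.0078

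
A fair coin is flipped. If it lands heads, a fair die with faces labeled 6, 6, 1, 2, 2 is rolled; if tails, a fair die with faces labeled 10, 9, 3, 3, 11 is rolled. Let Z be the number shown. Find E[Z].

E[Z | heads] = (6+6+1+2+2)/5 = 17/5.
E[Z | tails] = (10+9+3+3+11)/5 = 36/5.
By the law of total expectation,
E[Z] = (1/2)·(17/5) + (1/2)·(36/5) = 53/10.

53/10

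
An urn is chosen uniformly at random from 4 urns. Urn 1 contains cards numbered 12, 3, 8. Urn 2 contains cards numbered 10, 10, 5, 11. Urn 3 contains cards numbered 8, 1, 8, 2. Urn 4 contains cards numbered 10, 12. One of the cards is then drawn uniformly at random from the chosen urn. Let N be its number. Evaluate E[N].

389/48

E[N | urn 1] = (12+3+8)/3 = 23/3.
E[N | urn 2] = (10+10+5+11)/4 = 9.
E[N | urn 3] = (8+1+8+2)/4 = 19/4.
E[N | urn 4] = (10+12)/2 = 11.
By the law of total expectation,
E[N] = (1/4)·(23/3) + (1/4)·(9) + (1/4)·(19/4) + (1/4)·(11) = 389/48.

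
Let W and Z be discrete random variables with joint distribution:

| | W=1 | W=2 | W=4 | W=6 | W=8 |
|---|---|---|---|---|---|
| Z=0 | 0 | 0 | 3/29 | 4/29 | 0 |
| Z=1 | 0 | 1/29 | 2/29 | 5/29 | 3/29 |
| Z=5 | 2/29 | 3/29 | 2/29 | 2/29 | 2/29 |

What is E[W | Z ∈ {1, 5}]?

P(Z ∈ {1, 5}) = 22/29.
Summing W·P(W=x,Z=y) over the conditioning event gives 108/29.
E[W | Z ∈ {1, 5}] = (108/29) / (22/29) = 54/11.

54/11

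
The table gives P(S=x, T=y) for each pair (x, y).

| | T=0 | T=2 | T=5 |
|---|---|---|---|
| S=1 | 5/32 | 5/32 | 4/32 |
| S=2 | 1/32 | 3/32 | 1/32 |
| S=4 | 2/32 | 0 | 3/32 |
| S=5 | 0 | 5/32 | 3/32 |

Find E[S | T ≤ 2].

P(T ≤ 2) = 21/32.
Summing S·P(S=x,T=y) over the conditioning event gives 51/32.
E[S | T ≤ 2] = (51/32) / (21/32) = 17/7.

17/7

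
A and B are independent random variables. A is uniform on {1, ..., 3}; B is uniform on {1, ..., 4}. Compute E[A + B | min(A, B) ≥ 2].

Outcomes with min(A, B) ≥ 2: (2,2), (2,3), (2,4), (3,2), (3,3), (3,4), each with probability 1/12.
E[A + B | min(A, B) ≥ 2] = (4 + 5 + 6 + 5 + 6 + 7) / 6 = 11/2.

11/2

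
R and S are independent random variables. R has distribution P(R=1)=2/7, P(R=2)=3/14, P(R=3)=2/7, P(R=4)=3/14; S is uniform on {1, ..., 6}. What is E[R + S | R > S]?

P(R > S) = 5/21.
Summing (R+S)·P(x,y) over outcomes with R > S gives 33/28.
E[R + S | R > S] = (33/28) / (5/21) = 99/20.

99/20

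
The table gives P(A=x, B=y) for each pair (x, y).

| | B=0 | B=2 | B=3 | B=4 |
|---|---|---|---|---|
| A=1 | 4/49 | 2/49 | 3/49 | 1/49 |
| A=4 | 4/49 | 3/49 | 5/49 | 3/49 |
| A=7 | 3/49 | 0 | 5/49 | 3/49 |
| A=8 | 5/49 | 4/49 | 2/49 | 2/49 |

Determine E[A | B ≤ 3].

201/40

P(B ≤ 3) = 40/49.
Summing A·P(A=x,B=y) over the conditioning event gives 201/49.
E[A | B ≤ 3] = (201/49) / (40/49) = 201/40.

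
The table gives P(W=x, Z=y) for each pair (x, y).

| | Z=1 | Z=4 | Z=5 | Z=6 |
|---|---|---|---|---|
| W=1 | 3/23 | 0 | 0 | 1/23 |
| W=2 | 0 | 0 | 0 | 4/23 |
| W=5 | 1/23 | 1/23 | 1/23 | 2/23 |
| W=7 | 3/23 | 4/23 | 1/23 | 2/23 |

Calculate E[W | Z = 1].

P(Z = 1) = 7/23.
Summing W·P(W=x,Z=y) over the conditioning event gives 29/23.
E[W | Z = 1] = (29/23) / (7/23) = 29/7.

29/7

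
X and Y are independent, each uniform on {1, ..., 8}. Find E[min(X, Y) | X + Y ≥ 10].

67/14

P(X + Y ≥ 10) = 7/16.
Summing min(X,Y)·P(x,y) over outcomes with X + Y ≥ 10 gives 67/32.
E[min(X, Y) | X + Y ≥ 10] = (67/32) / (7/16) = 67/14.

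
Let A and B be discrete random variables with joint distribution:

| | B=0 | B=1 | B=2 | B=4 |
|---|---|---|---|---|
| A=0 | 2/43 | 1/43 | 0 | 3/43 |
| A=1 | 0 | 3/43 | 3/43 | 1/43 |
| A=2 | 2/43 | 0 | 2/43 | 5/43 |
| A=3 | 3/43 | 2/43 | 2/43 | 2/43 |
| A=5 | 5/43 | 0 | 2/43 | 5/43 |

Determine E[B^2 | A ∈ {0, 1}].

P(A ∈ {0, 1}) = 13/43.
Σ B^2·P over the event = 0·(2/43) + 1·(1/43) + 16·(3/43) + 1·(3/43) + 4·(3/43) + 16·(1/43) = 80/43.
E[B^2 | A ∈ {0, 1}] = (80/43) / (13/43) = 80/13.

80/13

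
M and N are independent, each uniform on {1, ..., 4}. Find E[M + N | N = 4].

Outcomes with N = 4: (1,4), (2,4), (3,4), (4,4), each with probability 1/16.
E[M + N | N = 4] = (5 + 6 + 7 + 8) / 4 = 13/2.

13/2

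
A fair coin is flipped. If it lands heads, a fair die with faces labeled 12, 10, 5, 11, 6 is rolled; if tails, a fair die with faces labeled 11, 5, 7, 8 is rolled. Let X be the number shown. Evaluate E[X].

331/40

E[X | heads] = (12+10+5+11+6)/5 = 44/5.
E[X | tails] = (11+5+7+8)/4 = 31/4.
E[X] = (1/2)·(44/5) + (1/2)·(31/4) = 331/40.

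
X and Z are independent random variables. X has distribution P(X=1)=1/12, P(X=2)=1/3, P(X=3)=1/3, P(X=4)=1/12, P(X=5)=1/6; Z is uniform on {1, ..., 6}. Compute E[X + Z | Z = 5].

P(Z = 5) = 1/6.
Summing (X+Z)·P(x,y) over outcomes with Z = 5 gives 95/72.
E[X + Z | Z = 5] = (95/72) / (1/6) = 95/12.

95/12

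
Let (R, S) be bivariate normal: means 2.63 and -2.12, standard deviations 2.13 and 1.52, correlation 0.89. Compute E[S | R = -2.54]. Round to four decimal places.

The regression of S on R has slope ρ·σ_S/σ_R and passes through (μ_R, μ_S).
E[S | R=-2.54] = -2.12 + (0.89)·(1.52/2.13)·(-2.54 − (2.63)) = -2.12 + (0.63512)·(-5.17) = -5.4036.

-5.4036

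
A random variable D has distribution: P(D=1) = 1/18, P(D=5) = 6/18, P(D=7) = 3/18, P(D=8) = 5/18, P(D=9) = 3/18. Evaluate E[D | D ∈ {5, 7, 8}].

P(D ∈ {5, 7, 8}) = 7/9.
Σ over the event: 5·1/3 + 7·1/6 + 8·5/18 = 91/18.
E[D | D ∈ {5, 7, 8}] = (91/18) / (7/9) = 13/2.

13/2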